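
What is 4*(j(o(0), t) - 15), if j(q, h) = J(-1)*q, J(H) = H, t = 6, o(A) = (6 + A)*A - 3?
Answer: -48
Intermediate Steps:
o(A) = -3 + A*(6 + A) (o(A) = A*(6 + A) - 3 = -3 + A*(6 + A))
j(q, h) = -q
4*(j(o(0), t) - 15) = 4*(-(-3 + 0**2 + 6*0) - 15) = 4*(-(-3 + 0 + 0) - 15) = 4*(-1*(-3) - 15) = 4*(3 - 15) = 4*(-12) = -48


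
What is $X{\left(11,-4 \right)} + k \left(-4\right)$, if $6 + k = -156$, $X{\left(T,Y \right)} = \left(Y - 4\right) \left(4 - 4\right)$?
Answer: $648$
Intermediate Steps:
$X{\left(T,Y \right)} = 0$ ($X{\left(T,Y \right)} = \left(-4 + Y\right) 0 = 0$)
$k = -162$ ($k = -6 - 156 = -162$)
$X{\left(11,-4 \right)} + k \left(-4\right) = 0 - -648 = 0 + 648 = 648$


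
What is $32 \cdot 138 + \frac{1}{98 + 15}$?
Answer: $\frac{499009}{113} \approx 4416.0$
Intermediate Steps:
$32 \cdot 138 + \frac{1}{98 + 15} = 4416 + \frac{1}{113} = \frac{499009}{113}$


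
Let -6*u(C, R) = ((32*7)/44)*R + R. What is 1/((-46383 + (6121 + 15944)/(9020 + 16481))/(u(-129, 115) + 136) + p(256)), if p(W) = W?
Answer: -32411771/69766780612 ≈ -0.00046457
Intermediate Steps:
u(C, R) = -67*R/66 (u(C, R) = -(((32*7)/44)*R + R)/6 = -((224*(1/44))*R + R)/6 = -(56*R/11 + R)/6 = -67*R/66)
1/((-46383 + (6121 + 15944)/(9020 + 16481))/(u(-129, 115) + 136) + p(256)) = 1/((-46383 + (6121 + 15944)/(9020 + 16481))/(-67/66*115 + 136) + 256) = 1/((-46383 + 22065/25501)/(-7705/66 + 136) + 256) = 1/((-46383 + 22065*(1/25501))/(1271/66) + 256) = 1/((-46383 + 22065/25501)*(66/1271) + 256) = 1/(-1182790818/25501*66/1271 + 256) = 1/(-78064193988/32411771 + 256) = 1/(-69766780612/32411771) = -32411771/69766780612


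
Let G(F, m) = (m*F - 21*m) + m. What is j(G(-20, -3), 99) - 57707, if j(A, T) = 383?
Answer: -57324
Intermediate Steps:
G(F, m) = -20*m + F*m (G(F, m) = (F*m - 21*m) + m = (-21*m + F*m) + m = -20*m + F*m)
j(G(-20, -3), 99) - 57707 = 383 - 57707 = -57324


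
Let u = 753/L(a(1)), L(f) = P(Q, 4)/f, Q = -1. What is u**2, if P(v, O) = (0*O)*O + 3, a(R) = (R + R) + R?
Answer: 567009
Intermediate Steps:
a(R) = 3*R (a(R) = 2*R + R = 3*R)
P(v, O) = 3 (P(v, O) = 0*O + 3 = 0 + 3 = 3)
L(f) = 3/f
u = 753 (u = 753/((3/((3*1)))) = 753/((3/3)) = 753/((3*(1/3))) = 753/1 = 753*1 = 753)
u**2 = 753**2 = 567009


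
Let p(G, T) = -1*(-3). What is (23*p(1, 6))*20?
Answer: 1380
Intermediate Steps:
p(G, T) = 3
(23*p(1, 6))*20 = (23*3)*20 = 69*20 = 1380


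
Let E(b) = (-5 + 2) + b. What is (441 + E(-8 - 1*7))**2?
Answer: 178929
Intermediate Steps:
E(b) = -3 + b
(441 + E(-8 - 1*7))**2 = (441 + (-3 + (-8 - 1*7)))**2 = (441 + (-3 + (-8 - 7)))**2 = (441 + (-3 - 15))**2 = (441 - 18)**2 = 423**2 = 178929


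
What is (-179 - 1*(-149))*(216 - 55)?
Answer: -4830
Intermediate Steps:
(-179 - 1*(-149))*(216 - 55) = (-179 + 149)*161 = -30*161 = -4830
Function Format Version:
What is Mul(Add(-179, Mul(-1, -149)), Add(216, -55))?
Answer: -4830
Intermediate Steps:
Mul(Add(-179, Mul(-1, -149)), Add(216, -55)) = Mul(Add(-179, 149), 161) = Mul(-30, 161) = -4830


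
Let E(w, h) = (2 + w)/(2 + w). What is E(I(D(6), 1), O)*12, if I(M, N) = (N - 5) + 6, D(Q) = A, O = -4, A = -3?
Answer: 12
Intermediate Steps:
D(Q) = -3
I(M, N) = 1 + N (I(M, N) = (-5 + N) + 6 = 1 + N)
E(w, h) = 1
E(I(D(6), 1), O)*12 = 1*12 = 12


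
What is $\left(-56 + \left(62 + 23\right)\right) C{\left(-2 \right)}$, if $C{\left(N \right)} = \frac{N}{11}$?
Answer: $- \frac{58}{11} \approx -5.2727$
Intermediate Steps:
$C{\left(N \right)} = \frac{N}{11}$ ($C{\left(N \right)} = N \frac{1}{11} = \frac{N}{11}$)
$\left(-56 + \left(62 + 23\right)\right) C{\left(-2 \right)} = \left(-56 + \left(62 + 23\right)\right) \frac{1}{11} \left(-2\right) = \left(-56 + 85\right) \left(- \frac{2}{11}\right) = 29 \left(- \frac{2}{11}\right) = - \frac{58}{11}$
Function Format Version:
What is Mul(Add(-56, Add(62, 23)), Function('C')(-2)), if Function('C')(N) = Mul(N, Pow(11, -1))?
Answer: Rational(-58, 11) ≈ -5.2727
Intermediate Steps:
Function('C')(N) = Mul(Rational(1, 11), N) (Function('C')(N) = Mul(N, Rational(1, 11)) = Mul(Rational(1, 11), N))
Mul(Add(-56, Add(62, 23)), Function('C')(-2)) = Mul(Add(-56, Add(62, 23)), Mul(Rational(1, 11), -2)) = Mul(Add(-56, 85), Rational(-2, 11)) = Mul(29, Rational(-2, 11)) = Rational(-58, 11)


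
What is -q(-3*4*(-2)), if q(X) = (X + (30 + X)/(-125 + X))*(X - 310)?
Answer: 677820/101 ≈ 6711.1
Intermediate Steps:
q(X) = (-310 + X)*(X + (30 + X)/(-125 + X)) (q(X) = (X + (30 + X)/(-125 + X))*(-310 + X) = (-310 + X)*(X + (30 + X)/(-125 + X)))
-q(-3*4*(-2)) = -(-9300 + (-3*4*(-2))³ - 434*(-3*4*(-2))² + 38470*(-3*4*(-2)))/(-125 - 3*4*(-2)) = -(-9300 + (-12*(-2))³ - 434*(-12*(-2))² + 38470*(-12*(-2)))/(-125 - 12*(-2)) = -(-9300 + 24³ - 434*24² + 38470*24)/(-125 + 24) = -(-9300 + 13824 - 434*576 + 923280)/(-101) = -(-1)*(-9300 + 13824 - 249984 + 923280)/101 = -(-1)*677820/101 = -1*(-677820/101) = 677820/101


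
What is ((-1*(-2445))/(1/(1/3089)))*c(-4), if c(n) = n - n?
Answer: 0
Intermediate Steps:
c(n) = 0
((-1*(-2445))/(1/(1/3089)))*c(-4) = ((-1*(-2445))/(1/(1/3089)))*0 = (2445/(1/(1/3089)))*0 = (2445/3089)*0 = 0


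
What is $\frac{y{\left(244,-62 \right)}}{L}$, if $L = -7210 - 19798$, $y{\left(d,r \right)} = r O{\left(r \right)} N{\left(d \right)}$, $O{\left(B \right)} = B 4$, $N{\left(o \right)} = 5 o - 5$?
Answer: $- \frac{1167615}{1688} \approx -691.71$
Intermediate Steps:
$N{\left(o \right)} = -5 + 5 o$ ($N{\left(o \right)} = 5 o - 5 = -5 + 5 o$)
$O{\left(B \right)} = 4 B$
$y{\left(d,r \right)} = 4 r^{2} \left(-5 + 5 d\right)$ ($y{\left(d,r \right)} = r 4 r \left(-5 + 5 d\right) = 4 r^{2} \left(-5 + 5 d\right)$)
$L = -27008$ ($L = -7210 - 19798 = -27008$)
$\frac{y{\left(244,-62 \right)}}{L} = \frac{20 \left(-62\right)^{2} \left(-1 + 244\right)}{-27008} = 20 \cdot 3844 \cdot 243 \left(- \frac{1}{27008}\right) = 18681840 \left(- \frac{1}{27008}\right) = - \frac{1167615}{1688}$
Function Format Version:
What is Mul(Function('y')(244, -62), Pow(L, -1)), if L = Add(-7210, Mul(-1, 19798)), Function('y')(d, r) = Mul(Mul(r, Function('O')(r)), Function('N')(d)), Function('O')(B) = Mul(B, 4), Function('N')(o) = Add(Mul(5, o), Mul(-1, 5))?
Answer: Rational(-1167615, 1688) ≈ -691.71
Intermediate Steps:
Function('N')(o) = Add(-5, Mul(5, o)) (Function('N')(o) = Add(Mul(5, o), -5) = Add(-5, Mul(5, o)))
Function('O')(B) = Mul(4, B)
Function('y')(d, r) = Mul(4, Pow(r, 2), Add(-5, Mul(5, d))) (Function('y')(d, r) = Mul(Mul(r, Mul(4, r)), Add(-5, Mul(5, d))) = Mul(Mul(4, Pow(r, 2)), Add(-5, Mul(5, d))) = Mul(4, Pow(r, 2), Add(-5, Mul(5, d))))
L = -27008 (L = Add(-7210, -19798) = -27008)
Mul(Function('y')(244, -62), Pow(L, -1)) = Mul(Mul(20, Pow(-62, 2), Add(-1, 244)), Pow(-27008, -1)) = Mul(Mul(20, 3844, 243), Rational(-1, 27008)) = Mul(18681840, Rational(-1, 27008)) = Rational(-1167615, 1688)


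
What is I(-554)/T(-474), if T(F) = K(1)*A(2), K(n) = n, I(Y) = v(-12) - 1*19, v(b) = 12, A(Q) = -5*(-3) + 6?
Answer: -⅓ ≈ -0.33333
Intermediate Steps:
A(Q) = 21 (A(Q) = 15 + 6 = 21)
I(Y) = -7 (I(Y) = 12 - 1*19 = 12 - 19 = -7)
T(F) = 21 (T(F) = 1*21 = 21)
I(-554)/T(-474) = -7/21 = -7*1/21 = -⅓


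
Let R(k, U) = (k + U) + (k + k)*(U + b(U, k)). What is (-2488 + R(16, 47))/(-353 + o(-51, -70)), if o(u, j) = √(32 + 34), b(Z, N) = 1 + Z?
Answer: -217095/124543 - 615*√66/124543 ≈ -1.7832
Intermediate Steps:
R(k, U) = U + k + 2*k*(1 + 2*U) (R(k, U) = (k + U) + (k + k)*(U + (1 + U)) = (U + k) + (2*k)*(1 + 2*U) = (U + k) + 2*k*(1 + 2*U) = U + k + 2*k*(1 + 2*U))
o(u, j) = √66
(-2488 + R(16, 47))/(-353 + o(-51, -70)) = (-2488 + (47 + 3*16 + 4*47*16))/(-353 + √66) = (-2488 + (47 + 48 + 3008))/(-353 + √66) = (-2488 + 3103)/(-353 + √66) = 615/(-353 + √66)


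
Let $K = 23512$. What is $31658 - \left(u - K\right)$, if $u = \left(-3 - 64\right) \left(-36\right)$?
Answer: $52758$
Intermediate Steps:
$u = 2412$ ($u = \left(-67\right) \left(-36\right) = 2412$)
$31658 - \left(u - K\right) = 31658 - \left(2412 - 23512\right) = 31658 - -21100 = 31658 + 21100 = 52758$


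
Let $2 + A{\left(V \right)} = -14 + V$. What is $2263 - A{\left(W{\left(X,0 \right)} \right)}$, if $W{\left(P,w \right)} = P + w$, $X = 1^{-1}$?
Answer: $2278$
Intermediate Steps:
$X = 1$
$A{\left(V \right)} = -16 + V$ ($A{\left(V \right)} = -2 + \left(-14 + V\right) = -16 + V$)
$2263 - A{\left(W{\left(X,0 \right)} \right)} = 2263 - \left(-16 + \left(1 + 0\right)\right) = 2263 - \left(-16 + 1\right) = 2263 - -15 = 2263 + 15 = 2278$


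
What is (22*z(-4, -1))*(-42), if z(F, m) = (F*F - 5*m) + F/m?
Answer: -23100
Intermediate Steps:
z(F, m) = F² - 5*m + F/m (z(F, m) = (F² - 5*m) + F/m = F² - 5*m + F/m)
(22*z(-4, -1))*(-42) = (22*((-4)² - 5*(-1) - 4/(-1)))*(-42) = (22*(16 + 5 - 4*(-1)))*(-42) = (22*(16 + 5 + 4))*(-42) = (22*25)*(-42) = 550*(-42) = -23100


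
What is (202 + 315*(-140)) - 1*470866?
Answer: -514764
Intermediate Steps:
(202 + 315*(-140)) - 1*470866 = (202 - 44100) - 470866 = -43898 - 470866 = -514764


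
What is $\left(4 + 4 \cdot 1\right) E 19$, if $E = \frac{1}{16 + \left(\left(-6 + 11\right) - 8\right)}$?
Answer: $\frac{152}{13} \approx 11.692$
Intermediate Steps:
$E = \frac{1}{13}$ ($E = \frac{1}{16 + \left(5 - 8\right)} = \frac{1}{16 - 3} = \frac{1}{13} \approx 0.076923$)
$\left(4 + 4 \cdot 1\right) E 19 = \left(4 + 4 \cdot 1\right) \frac{1}{13} \cdot 19 = \left(4 + 4\right) \frac{1}{13} \cdot 19 = 8 \cdot \frac{1}{13} \cdot 19 = \frac{8}{13} \cdot 19 = \frac{152}{13}$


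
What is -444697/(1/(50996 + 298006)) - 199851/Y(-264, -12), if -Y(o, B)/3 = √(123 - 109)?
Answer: -155200142394 + 66617*√14/14 ≈ -1.5520e+11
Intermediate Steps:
Y(o, B) = -3*√14 (Y(o, B) = -3*√(123 - 109) = -3*√14)
-444697/(1/(50996 + 298006)) - 199851/Y(-264, -12) = -444697/(1/(50996 + 298006)) - 199851*(-√14/42) = -444697/(1/349002) - (-66617)*√14/14 = -444697/1/349002 + 66617*√14/14 = -444697*349002 + 66617*√14/14 = -155200142394 + 66617*√14/14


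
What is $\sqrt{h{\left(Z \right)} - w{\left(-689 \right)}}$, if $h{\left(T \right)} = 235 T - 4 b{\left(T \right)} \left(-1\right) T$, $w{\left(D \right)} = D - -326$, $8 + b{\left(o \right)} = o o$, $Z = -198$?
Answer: $i \sqrt{31089399} \approx 5575.8 i$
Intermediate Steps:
$b{\left(o \right)} = -8 + o^{2}$ ($b{\left(o \right)} = -8 + o o = -8 + o^{2}$)
$w{\left(D \right)} = 326 + D$ ($w{\left(D \right)} = D + 326 = 326 + D$)
$h{\left(T \right)} = 235 T - 4 T \left(8 - T^{2}\right)$ ($h{\left(T \right)} = 235 T - 4 \left(-8 + T^{2}\right) \left(-1\right) T = 235 T - 4 \left(8 - T^{2}\right) T = 235 T - 4 T \left(8 - T^{2}\right)$)
$\sqrt{h{\left(Z \right)} - w{\left(-689 \right)}} = \sqrt{- 198 \left(203 + 4 \left(-198\right)^{2}\right) - \left(326 - 689\right)} = \sqrt{- 198 \left(203 + 4 \cdot 39204\right) - -363} = \sqrt{- 198 \left(203 + 156816\right) + 363} = \sqrt{\left(-198\right) 157019 + 363} = \sqrt{-31089762 + 363} = \sqrt{-31089399} = i \sqrt{31089399}$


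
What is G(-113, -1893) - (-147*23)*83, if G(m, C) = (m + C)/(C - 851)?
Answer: 385015759/1372 ≈ 2.8062e+5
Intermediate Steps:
G(m, C) = (C + m)/(-851 + C)
G(-113, -1893) - (-147*23)*83 = (-1893 - 113)/(-851 - 1893) - (-147*23)*83 = -2006/(-2744) - (-3381)*83 = -1/2744*(-2006) - 1*(-280623) = 1003/1372 + 280623 = 385015759/1372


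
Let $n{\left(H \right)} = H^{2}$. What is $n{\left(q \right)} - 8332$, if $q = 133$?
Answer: $9357$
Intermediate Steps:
$n{\left(q \right)} - 8332 = 133^{2} - 8332 = 17689 - 8332 = 9357$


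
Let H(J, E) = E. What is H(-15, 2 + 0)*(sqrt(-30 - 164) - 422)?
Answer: -844 + 2*I*sqrt(194) ≈ -844.0 + 27.857*I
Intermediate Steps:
H(-15, 2 + 0)*(sqrt(-30 - 164) - 422) = (2 + 0)*(sqrt(-30 - 164) - 422) = 2*(sqrt(-194) - 422) = 2*(I*sqrt(194) - 422) = 2*(-422 + I*sqrt(194)) = -844 + 2*I*sqrt(194)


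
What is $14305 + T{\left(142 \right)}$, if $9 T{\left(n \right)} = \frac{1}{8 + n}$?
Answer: $\frac{19311751}{1350} \approx 14305.0$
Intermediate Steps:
$T{\left(n \right)} = \frac{1}{9 \left(8 + n\right)}$
$14305 + T{\left(142 \right)} = 14305 + \frac{1}{9 \left(8 + 142\right)} = 14305 + \frac{1}{9 \cdot 150} = 14305 + \frac{1}{9} \cdot \frac{1}{150} = 14305 + \frac{1}{1350} = \frac{19311751}{1350}$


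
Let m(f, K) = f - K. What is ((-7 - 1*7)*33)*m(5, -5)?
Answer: -4620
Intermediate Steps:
((-7 - 1*7)*33)*m(5, -5) = ((-7 - 1*7)*33)*(5 - 1*(-5)) = ((-7 - 7)*33)*(5 + 5) = -14*33*10 = -462*10 = -4620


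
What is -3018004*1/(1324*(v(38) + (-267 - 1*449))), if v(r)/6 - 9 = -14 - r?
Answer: 754501/322394 ≈ 2.3403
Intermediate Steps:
v(r) = -30 - 6*r (v(r) = 54 + 6*(-14 - r) = 54 + (-84 - 6*r) = -30 - 6*r)
-3018004*1/(1324*(v(38) + (-267 - 1*449))) = -3018004*1/(1324*((-30 - 6*38) + (-267 - 1*449))) = -3018004*1/(1324*((-30 - 228) + (-267 - 449))) = -3018004*1/(1324*(-258 - 716)) = -3018004/(1324*(-974)) = -3018004/(-1289576) = -3018004*(-1/1289576) = 754501/322394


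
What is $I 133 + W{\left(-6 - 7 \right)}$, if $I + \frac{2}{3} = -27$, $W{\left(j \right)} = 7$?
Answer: $- \frac{11018}{3} \approx -3672.7$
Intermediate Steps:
$I = - \frac{83}{3}$ ($I = - \frac{2}{3} - 27 = - \frac{83}{3} \approx -27.667$)
$I 133 + W{\left(-6 - 7 \right)} = \left(- \frac{83}{3}\right) 133 + 7 = - \frac{11039}{3} + 7 = - \frac{11018}{3}$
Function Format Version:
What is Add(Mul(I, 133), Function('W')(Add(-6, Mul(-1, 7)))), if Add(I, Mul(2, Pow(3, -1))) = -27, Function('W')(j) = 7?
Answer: Rational(-11018, 3) ≈ -3672.7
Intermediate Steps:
I = Rational(-83, 3) (I = Add(Rational(-2, 3), -27) = Rational(-83, 3) ≈ -27.667)
Add(Mul(I, 133), Function('W')(Add(-6, Mul(-1, 7)))) = Add(Mul(Rational(-83, 3), 133), 7) = Add(Rational(-11039, 3), 7) = Rational(-11018, 3)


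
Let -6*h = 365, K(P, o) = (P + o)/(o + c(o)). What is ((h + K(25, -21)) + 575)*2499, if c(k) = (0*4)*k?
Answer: 2568853/2 ≈ 1.2844e+6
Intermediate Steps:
c(k) = 0 (c(k) = 0*k = 0)
K(P, o) = (P + o)/o (K(P, o) = (P + o)/(o + 0) = (P + o)/o)
h = -365/6 (h = -⅙*365 = -365/6 ≈ -60.833)
((h + K(25, -21)) + 575)*2499 = ((-365/6 + (25 - 21)/(-21)) + 575)*2499 = ((-365/6 - 1/21*4) + 575)*2499 = ((-365/6 - 4/21) + 575)*2499 = (-2563/42 + 575)*2499 = (21587/42)*2499 = 2568853/2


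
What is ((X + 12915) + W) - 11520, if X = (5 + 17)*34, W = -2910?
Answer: -767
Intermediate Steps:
X = 748 (X = 22*34 = 748)
((X + 12915) + W) - 11520 = ((748 + 12915) - 2910) - 11520 = (13663 - 2910) - 11520 = 10753 - 11520 = -767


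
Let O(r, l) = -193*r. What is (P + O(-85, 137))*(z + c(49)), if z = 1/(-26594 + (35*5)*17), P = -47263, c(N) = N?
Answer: -11904296380/7873 ≈ -1.5120e+6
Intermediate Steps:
z = -1/23619 (z = 1/(-26594 + 175*17) = 1/(-26594 + 2975) = 1/(-23619) = -1/23619 ≈ -4.2339e-5)
(P + O(-85, 137))*(z + c(49)) = (-47263 - 193*(-85))*(-1/23619 + 49) = (-47263 + 16405)*(1157330/23619) = -30858*1157330/23619 = -11904296380/7873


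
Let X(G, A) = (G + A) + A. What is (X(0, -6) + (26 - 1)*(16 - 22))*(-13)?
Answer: 2106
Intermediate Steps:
X(G, A) = G + 2*A (X(G, A) = (A + G) + A = G + 2*A)
(X(0, -6) + (26 - 1)*(16 - 22))*(-13) = ((0 + 2*(-6)) + (26 - 1)*(16 - 22))*(-13) = ((0 - 12) + 25*(-6))*(-13) = (-12 - 150)*(-13) = -162*(-13) = 2106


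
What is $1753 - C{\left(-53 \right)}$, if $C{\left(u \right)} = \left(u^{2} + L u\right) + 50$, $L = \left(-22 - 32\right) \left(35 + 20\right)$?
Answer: $-158516$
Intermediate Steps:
$L = -2970$ ($L = \left(-54\right) 55 = -2970$)
$C{\left(u \right)} = 50 + u^{2} - 2970 u$ ($C{\left(u \right)} = \left(u^{2} - 2970 u\right) + 50 = 50 + u^{2} - 2970 u$)
$1753 - C{\left(-53 \right)} = 1753 - \left(50 + \left(-53\right)^{2} - -157410\right) = 1753 - \left(50 + 2809 + 157410\right) = 1753 - 160269 = -158516$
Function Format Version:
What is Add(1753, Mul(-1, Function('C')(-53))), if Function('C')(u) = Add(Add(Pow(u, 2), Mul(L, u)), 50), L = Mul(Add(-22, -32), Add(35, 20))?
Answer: -158516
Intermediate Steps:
L = -2970 (L = Mul(-54, 55) = -2970)
Function('C')(u) = Add(50, Pow(u, 2), Mul(-2970, u)) (Function('C')(u) = Add(Add(Pow(u, 2), Mul(-2970, u)), 50) = Add(50, Pow(u, 2), Mul(-2970, u)))
Add(1753, Mul(-1, Function('C')(-53))) = Add(1753, Mul(-1, Add(50, Pow(-53, 2), Mul(-2970, -53)))) = Add(1753, Mul(-1, Add(50, 2809, 157410))) = Add(1753, Mul(-1, 160269)) = Add(1753, -160269) = -158516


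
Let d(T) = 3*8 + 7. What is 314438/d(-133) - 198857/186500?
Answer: 58636522433/5781500 ≈ 10142.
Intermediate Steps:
d(T) = 31 (d(T) = 24 + 7 = 31)
314438/d(-133) - 198857/186500 = 314438/31 - 198857/186500 = 58636522433/5781500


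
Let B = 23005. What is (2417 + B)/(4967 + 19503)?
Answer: 12711/12235 ≈ 1.0389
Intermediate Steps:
(2417 + B)/(4967 + 19503) = (2417 + 23005)/(4967 + 19503) = 25422/24470 = 25422*(1/24470) = 12711/12235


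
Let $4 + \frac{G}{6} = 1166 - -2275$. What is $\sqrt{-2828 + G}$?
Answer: $\sqrt{17794} \approx 133.39$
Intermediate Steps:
$G = 20622$ ($G = -24 + 6 \left(1166 - -2275\right) = -24 + 6 \left(1166 + 2275\right) = -24 + 6 \cdot 3441 = -24 + 20646 = 20622$)
$\sqrt{-2828 + G} = \sqrt{-2828 + 20622} = \sqrt{17794}$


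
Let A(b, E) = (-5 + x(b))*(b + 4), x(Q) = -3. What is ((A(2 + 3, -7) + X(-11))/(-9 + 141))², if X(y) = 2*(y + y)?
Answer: 841/1089 ≈ 0.77227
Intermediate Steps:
A(b, E) = -32 - 8*b (A(b, E) = (-5 - 3)*(b + 4) = -8*(4 + b) = -32 - 8*b)
X(y) = 4*y (X(y) = 2*(2*y) = 4*y)
((A(2 + 3, -7) + X(-11))/(-9 + 141))² = (((-32 - 8*(2 + 3)) + 4*(-11))/(-9 + 141))² = (((-32 - 8*5) - 44)/132)² = (((-32 - 40) - 44)*(1/132))² = ((-72 - 44)*(1/132))² = (-116*1/132)² = (-29/33)² = 841/1089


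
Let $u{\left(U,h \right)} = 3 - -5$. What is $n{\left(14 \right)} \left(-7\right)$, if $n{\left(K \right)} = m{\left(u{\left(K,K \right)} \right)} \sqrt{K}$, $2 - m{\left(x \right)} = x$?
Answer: $42 \sqrt{14} \approx 157.15$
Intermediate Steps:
$u{\left(U,h \right)} = 8$ ($u{\left(U,h \right)} = 3 + 5 = 8$)
$m{\left(x \right)} = 2 - x$
$n{\left(K \right)} = - 6 \sqrt{K}$ ($n{\left(K \right)} = \left(2 - 8\right) \sqrt{K} = - 6 \sqrt{K}$)
$n{\left(14 \right)} \left(-7\right) = - 6 \sqrt{14} \left(-7\right) = 42 \sqrt{14}$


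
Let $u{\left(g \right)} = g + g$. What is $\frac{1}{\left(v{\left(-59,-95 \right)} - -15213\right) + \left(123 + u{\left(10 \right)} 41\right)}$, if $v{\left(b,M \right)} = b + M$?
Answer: $\frac{1}{16002} \approx 6.2492 \cdot 10^{-5}$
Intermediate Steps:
$u{\left(g \right)} = 2 g$
$v{\left(b,M \right)} = M + b$
$\frac{1}{\left(v{\left(-59,-95 \right)} - -15213\right) + \left(123 + u{\left(10 \right)} 41\right)} = \frac{1}{\left(\left(-95 - 59\right) - -15213\right) + \left(123 + 2 \cdot 10 \cdot 41\right)} = \frac{1}{\left(-154 + 15213\right) + \left(123 + 20 \cdot 41\right)} = \frac{1}{15059 + \left(123 + 820\right)} = \frac{1}{15059 + 943} = \frac{1}{16002}$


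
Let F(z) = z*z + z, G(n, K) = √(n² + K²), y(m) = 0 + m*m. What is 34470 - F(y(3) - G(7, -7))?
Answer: 34282 + 133*√2 ≈ 34470.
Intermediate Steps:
y(m) = m² (y(m) = 0 + m² = m²)
G(n, K) = √(K² + n²)
F(z) = z + z² (F(z) = z² + z = z + z²)
34470 - F(y(3) - G(7, -7)) = 34470 - (3² - √((-7)² + 7²))*(1 + (3² - √((-7)² + 7²))) = 34470 - (9 - √(49 + 49))*(1 + (9 - √(49 + 49))) = 34470 - (9 - √98)*(1 + (9 - √98)) = 34470 - (9 - 7*√2)*(1 + (9 - 7*√2)) = 34470 - (9 - 7*√2)*(10 - 7*√2)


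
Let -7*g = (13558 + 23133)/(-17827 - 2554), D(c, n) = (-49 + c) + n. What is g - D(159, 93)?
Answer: -28924710/142667 ≈ -202.74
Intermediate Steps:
D(c, n) = -49 + c + n
g = 36691/142667 (g = -(13558 + 23133)/(7*(-17827 - 2554)) = -36691/(7*(-20381)) = -36691*(-1)/(7*20381) = -⅐*(-36691/20381) = 36691/142667 ≈ 0.25718)
g - D(159, 93) = 36691/142667 - (-49 + 159 + 93) = 36691/142667 - 1*203 = 36691/142667 - 203 = -28924710/142667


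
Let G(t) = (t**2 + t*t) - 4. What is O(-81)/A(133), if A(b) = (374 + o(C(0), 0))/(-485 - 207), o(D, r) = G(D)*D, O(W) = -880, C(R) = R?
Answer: 27680/17 ≈ 1628.2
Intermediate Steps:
G(t) = -4 + 2*t**2 (G(t) = (t**2 + t**2) - 4 = 2*t**2 - 4 = -4 + 2*t**2)
o(D, r) = D*(-4 + 2*D**2) (o(D, r) = (-4 + 2*D**2)*D = D*(-4 + 2*D**2))
A(b) = -187/346 (A(b) = (374 + 2*0*(-2 + 0**2))/(-485 - 207) = (374 + 2*0*(-2 + 0))/(-692) = (374 + 2*0*(-2))*(-1/692) = (374 + 0)*(-1/692) = 374*(-1/692) = -187/346)
O(-81)/A(133) = -880/(-187/346) = -880*(-346/187) = 27680/17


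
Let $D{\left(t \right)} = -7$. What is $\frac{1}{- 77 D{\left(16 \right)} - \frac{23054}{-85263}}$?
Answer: $\frac{85263}{45979811} \approx 0.0018544$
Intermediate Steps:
$\frac{1}{- 77 D{\left(16 \right)} - \frac{23054}{-85263}} = \frac{1}{\left(-77\right) \left(-7\right) - \frac{23054}{-85263}} = \frac{1}{539 - - \frac{23054}{85263}} = \frac{1}{539 + \frac{23054}{85263}} = \frac{1}{\frac{45979811}{85263}} = \frac{85263}{45979811}$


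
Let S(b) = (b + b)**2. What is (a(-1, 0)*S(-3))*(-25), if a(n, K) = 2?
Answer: -1800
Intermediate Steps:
S(b) = 4*b**2 (S(b) = (2*b)**2 = 4*b**2)
(a(-1, 0)*S(-3))*(-25) = (2*(4*(-3)**2))*(-25) = (2*(4*9))*(-25) = (2*36)*(-25) = 72*(-25) = -1800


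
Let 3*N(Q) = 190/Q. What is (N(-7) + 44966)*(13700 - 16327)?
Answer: -2480140192/21 ≈ -1.1810e+8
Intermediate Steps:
N(Q) = 190/(3*Q) (N(Q) = (190/Q)/3 = 190/(3*Q))
(N(-7) + 44966)*(13700 - 16327) = ((190/3)/(-7) + 44966)*(13700 - 16327) = ((190/3)*(-⅐) + 44966)*(-2627) = (-190/21 + 44966)*(-2627) = (944096/21)*(-2627) = -2480140192/21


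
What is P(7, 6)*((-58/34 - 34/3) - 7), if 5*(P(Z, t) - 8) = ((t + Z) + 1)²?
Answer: -241192/255 ≈ -945.85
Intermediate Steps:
P(Z, t) = 8 + (1 + Z + t)²/5 (P(Z, t) = 8 + ((t + Z) + 1)²/5 = 8 + ((Z + t) + 1)²/5 = 8 + (1 + Z + t)²/5)
P(7, 6)*((-58/34 - 34/3) - 7) = (8 + (1 + 7 + 6)²/5)*((-58/34 - 34/3) - 7) = (8 + (⅕)*14²)*((-58*1/34 - 34*⅓) - 7) = (8 + (⅕)*196)*((-29/17 - 34/3) - 7) = (8 + 196/5)*(-665/51 - 7) = (236/5)*(-1022/51) = -241192/255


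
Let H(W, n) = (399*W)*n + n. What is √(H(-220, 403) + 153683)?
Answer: I*√35221254 ≈ 5934.8*I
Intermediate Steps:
H(W, n) = n + 399*W*n (H(W, n) = 399*W*n + n = n + 399*W*n)
√(H(-220, 403) + 153683) = √(403*(1 + 399*(-220)) + 153683) = √(403*(1 - 87780) + 153683) = √(403*(-87779) + 153683) = √(-35374937 + 153683) = √(-35221254) = I*√35221254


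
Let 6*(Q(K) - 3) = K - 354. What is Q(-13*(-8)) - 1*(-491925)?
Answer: 1475659/3 ≈ 4.9189e+5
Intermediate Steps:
Q(K) = -56 + K/6 (Q(K) = 3 + (K - 354)/6 = 3 + (-354 + K)/6 = 3 + (-59 + K/6) = -56 + K/6)
Q(-13*(-8)) - 1*(-491925) = (-56 + (-13*(-8))/6) - 1*(-491925) = (-56 + (1/6)*104) + 491925 = (-56 + 52/3) + 491925 = -116/3 + 491925 = 1475659/3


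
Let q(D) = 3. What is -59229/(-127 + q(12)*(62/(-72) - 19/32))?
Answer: 5685984/12611 ≈ 450.88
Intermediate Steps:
-59229/(-127 + q(12)*(62/(-72) - 19/32)) = -59229/(-127 + 3*(62/(-72) - 19/32)) = -59229/(-127 + 3*(62*(-1/72) - 19*1/32)) = -59229/(-127 + 3*(-31/36 - 19/32)) = -59229/(-127 + 3*(-419/288)) = -59229/(-127 - 419/96) = -59229/(-12611/96) = -59229*(-96/12611) = 5685984/12611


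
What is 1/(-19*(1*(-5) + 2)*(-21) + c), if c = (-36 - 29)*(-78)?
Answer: 1/3873 ≈ 0.00025820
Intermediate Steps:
c = 5070 (c = -65*(-78) = 5070)
1/(-19*(1*(-5) + 2)*(-21) + c) = 1/(-19*(1*(-5) + 2)*(-21) + 5070) = 1/(-19*(-5 + 2)*(-21) + 5070) = 1/(-19*(-3)*(-21) + 5070) = 1/(57*(-21) + 5070) = 1/(-1197 + 5070) = 1/3873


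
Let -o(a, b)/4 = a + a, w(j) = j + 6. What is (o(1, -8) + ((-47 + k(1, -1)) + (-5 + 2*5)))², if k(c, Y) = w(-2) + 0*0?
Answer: 2116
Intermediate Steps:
w(j) = 6 + j
k(c, Y) = 4 (k(c, Y) = (6 - 2) + 0*0 = 4 + 0 = 4)
o(a, b) = -8*a (o(a, b) = -4*(a + a) = -8*a)
(o(1, -8) + ((-47 + k(1, -1)) + (-5 + 2*5)))² = (-8*1 + ((-47 + 4) + (-5 + 2*5)))² = (-8 + (-43 + (-5 + 10)))² = (-8 + (-43 + 5))² = (-8 - 38)² = (-46)² = 2116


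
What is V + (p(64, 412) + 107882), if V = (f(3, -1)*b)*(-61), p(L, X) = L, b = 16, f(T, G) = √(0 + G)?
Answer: 107946 - 976*I ≈ 1.0795e+5 - 976.0*I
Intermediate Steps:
f(T, G) = √G
V = -976*I (V = (√(-1)*16)*(-61) = (I*16)*(-61) = (16*I)*(-61) = -976*I ≈ -976.0*I)
V + (p(64, 412) + 107882) = -976*I + (64 + 107882) = -976*I + 107946 = 107946 - 976*I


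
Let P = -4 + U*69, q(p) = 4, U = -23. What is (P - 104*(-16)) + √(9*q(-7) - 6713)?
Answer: 73 + I*√6677 ≈ 73.0 + 81.713*I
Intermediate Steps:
P = -1591 (P = -4 - 23*69 = -4 - 1587 = -1591)
(P - 104*(-16)) + √(9*q(-7) - 6713) = (-1591 - 104*(-16)) + √(9*4 - 6713) = (-1591 + 1664) + √(36 - 6713) = 73 + √(-6677) = 73 + I*√6677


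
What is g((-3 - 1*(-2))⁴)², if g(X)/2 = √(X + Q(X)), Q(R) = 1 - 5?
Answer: -12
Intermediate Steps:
Q(R) = -4
g(X) = 2*√(-4 + X) (g(X) = 2*√(X - 4) = 2*√(-4 + X))
g((-3 - 1*(-2))⁴)² = (2*√(-4 + (-3 - 1*(-2))⁴))² = (2*√(-4 + (-3 + 2)⁴))² = (2*√(-4 + (-1)⁴))² = (2*√(-4 + 1))² = (2*√(-3))² = (2*(I*√3))² = (2*I*√3)² = -12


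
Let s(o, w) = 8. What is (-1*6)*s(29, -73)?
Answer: -48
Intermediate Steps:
(-1*6)*s(29, -73) = -1*6*8 = -6*8 = -48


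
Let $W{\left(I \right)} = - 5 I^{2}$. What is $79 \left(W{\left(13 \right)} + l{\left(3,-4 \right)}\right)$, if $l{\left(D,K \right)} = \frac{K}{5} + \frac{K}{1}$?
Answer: $- \frac{335671}{5} \approx -67134.0$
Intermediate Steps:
$l{\left(D,K \right)} = \frac{6 K}{5}$ ($l{\left(D,K \right)} = K \frac{1}{5} + K 1 = \frac{K}{5} + K = \frac{6 K}{5}$)
$79 \left(W{\left(13 \right)} + l{\left(3,-4 \right)}\right) = 79 \left(- 5 \cdot 13^{2} + \frac{6}{5} \left(-4\right)\right) = 79 \left(\left(-5\right) 169 - \frac{24}{5}\right) = 79 \left(-845 - \frac{24}{5}\right) = 79 \left(- \frac{4249}{5}\right) = - \frac{335671}{5}$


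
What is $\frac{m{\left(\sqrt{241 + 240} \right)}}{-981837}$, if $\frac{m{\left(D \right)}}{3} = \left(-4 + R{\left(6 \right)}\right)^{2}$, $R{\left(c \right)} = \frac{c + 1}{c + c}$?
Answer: $- \frac{1681}{47128176} \approx -3.5669 \cdot 10^{-5}$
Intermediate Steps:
$R{\left(c \right)} = \frac{1 + c}{2 c}$
$m{\left(D \right)} = \frac{1681}{48}$ ($m{\left(D \right)} = 3 \left(-4 + \frac{1 + 6}{2 \cdot 6}\right)^{2} = 3 \left(-4 + \frac{1}{2} \cdot \frac{1}{6} \cdot 7\right)^{2} = 3 \left(-4 + \frac{7}{12}\right)^{2} = 3 \left(- \frac{41}{12}\right)^{2} = 3 \cdot \frac{1681}{144} = \frac{1681}{48}$)
$\frac{m{\left(\sqrt{241 + 240} \right)}}{-981837} = \frac{1681}{48 \left(-981837\right)} = \frac{1681}{48} \left(- \frac{1}{981837}\right) = - \frac{1681}{47128176}$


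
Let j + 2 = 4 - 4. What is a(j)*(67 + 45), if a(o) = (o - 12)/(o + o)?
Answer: 392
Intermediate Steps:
j = -2 (j = -2 + (4 - 4) = -2 + 0 = -2)
a(o) = (-12 + o)/(2*o) (a(o) = (-12 + o)/((2*o)) = (-12 + o)*(1/(2*o)) = (-12 + o)/(2*o))
a(j)*(67 + 45) = ((1/2)*(-12 - 2)/(-2))*(67 + 45) = ((1/2)*(-1/2)*(-14))*112 = (7/2)*112 = 392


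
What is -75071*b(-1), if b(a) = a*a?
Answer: -75071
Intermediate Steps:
b(a) = a**2
-75071*b(-1) = -75071*(-1)**2 = -75071*1 = -75071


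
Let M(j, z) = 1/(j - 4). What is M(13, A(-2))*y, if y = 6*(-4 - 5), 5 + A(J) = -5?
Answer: -6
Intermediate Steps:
A(J) = -10 (A(J) = -5 - 5 = -10)
M(j, z) = 1/(-4 + j)
y = -54 (y = 6*(-9) = -54)
M(13, A(-2))*y = -54/(-4 + 13) = -54/9 = (1/9)*(-54) = -6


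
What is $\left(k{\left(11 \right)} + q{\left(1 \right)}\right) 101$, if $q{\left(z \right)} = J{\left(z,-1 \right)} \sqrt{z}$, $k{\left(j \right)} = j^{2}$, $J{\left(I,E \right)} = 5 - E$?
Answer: $12827$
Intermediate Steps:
$q{\left(z \right)} = 6 \sqrt{z}$ ($q{\left(z \right)} = \left(5 - -1\right) \sqrt{z} = \left(5 + 1\right) \sqrt{z} = 6 \sqrt{z}$)
$\left(k{\left(11 \right)} + q{\left(1 \right)}\right) 101 = \left(11^{2} + 6 \sqrt{1}\right) 101 = \left(121 + 6 \cdot 1\right) 101 = \left(121 + 6\right) 101 = 127 \cdot 101 = 12827$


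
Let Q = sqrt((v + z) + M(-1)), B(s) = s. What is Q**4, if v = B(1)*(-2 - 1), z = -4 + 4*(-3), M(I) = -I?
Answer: 324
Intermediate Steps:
z = -16 (z = -4 - 12 = -16)
v = -3 (v = 1*(-2 - 1) = 1*(-3) = -3)
Q = 3*I*sqrt(2) (Q = sqrt((-3 - 16) - 1*(-1)) = sqrt(-19 + 1) = sqrt(-18) = 3*I*sqrt(2) ≈ 4.2426*I)
Q**4 = (3*I*sqrt(2))**4 = 324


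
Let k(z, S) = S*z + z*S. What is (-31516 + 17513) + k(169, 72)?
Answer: 10333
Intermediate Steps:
k(z, S) = 2*S*z (k(z, S) = S*z + S*z = 2*S*z)
(-31516 + 17513) + k(169, 72) = (-31516 + 17513) + 2*72*169 = -14003 + 24336 = 10333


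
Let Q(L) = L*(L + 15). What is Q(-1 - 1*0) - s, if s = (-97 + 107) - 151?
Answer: 127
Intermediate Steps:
Q(L) = L*(15 + L)
s = -141 (s = 10 - 151 = -141)
Q(-1 - 1*0) - s = (-1 - 1*0)*(15 + (-1 - 1*0)) - 1*(-141) = (-1 + 0)*(15 + (-1 + 0)) + 141 = -(15 - 1) + 141 = -1*14 + 141 = -14 + 141 = 127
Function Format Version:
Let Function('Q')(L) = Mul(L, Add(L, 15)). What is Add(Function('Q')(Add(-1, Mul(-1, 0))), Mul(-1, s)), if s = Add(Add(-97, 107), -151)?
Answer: 127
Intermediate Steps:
Function('Q')(L) = Mul(L, Add(15, L))
s = -141 (s = Add(10, -151) = -141)
Add(Function('Q')(Add(-1, Mul(-1, 0))), Mul(-1, s)) = Add(Mul(Add(-1, Mul(-1, 0)), Add(15, Add(-1, Mul(-1, 0)))), Mul(-1, -141)) = Add(Mul(Add(-1, 0), Add(15, Add(-1, 0))), 141) = Add(Mul(-1, Add(15, -1)), 141) = Add(Mul(-1, 14), 141) = Add(-14, 141) = 127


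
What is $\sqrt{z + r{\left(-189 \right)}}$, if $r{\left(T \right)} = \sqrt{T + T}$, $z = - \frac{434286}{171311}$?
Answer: $\frac{\sqrt{-74397968946 + 88042376163 i \sqrt{42}}}{171311} \approx 2.9216 + 3.3273 i$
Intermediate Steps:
$z = - \frac{434286}{171311}$ ($z = \left(-434286\right) \frac{1}{171311} = - \frac{434286}{171311} \approx -2.5351$)
$r{\left(T \right)} = \sqrt{2} \sqrt{T}$ ($r{\left(T \right)} = \sqrt{2 T} = \sqrt{2} \sqrt{T}$)
$\sqrt{z + r{\left(-189 \right)}} = \sqrt{- \frac{434286}{171311} + \sqrt{2} \sqrt{-189}} = \sqrt{- \frac{434286}{171311} + \sqrt{2} \cdot 3 i \sqrt{21}} = \sqrt{- \frac{434286}{171311} + 3 i \sqrt{42}}$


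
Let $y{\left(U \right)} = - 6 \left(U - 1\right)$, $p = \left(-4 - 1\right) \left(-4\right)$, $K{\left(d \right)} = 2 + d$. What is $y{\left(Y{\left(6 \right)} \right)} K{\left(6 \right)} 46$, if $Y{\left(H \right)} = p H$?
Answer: $-262752$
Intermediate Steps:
$p = 20$ ($p = \left(-5\right) \left(-4\right) = 20$)
$Y{\left(H \right)} = 20 H$
$y{\left(U \right)} = 6 - 6 U$ ($y{\left(U \right)} = - 6 \left(-1 + U\right) = 6 - 6 U$)
$y{\left(Y{\left(6 \right)} \right)} K{\left(6 \right)} 46 = \left(6 - 6 \cdot 20 \cdot 6\right) \left(2 + 6\right) 46 = \left(6 - 720\right) 8 \cdot 46 = \left(-714\right) 8 \cdot 46 = \left(-5712\right) 46 = -262752$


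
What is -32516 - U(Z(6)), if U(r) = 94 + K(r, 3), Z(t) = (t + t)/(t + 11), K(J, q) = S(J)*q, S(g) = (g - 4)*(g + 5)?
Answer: -9407994/289 ≈ -32554.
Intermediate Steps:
S(g) = (-4 + g)*(5 + g)
K(J, q) = q*(-20 + J + J²) (K(J, q) = (-20 + J + J²)*q = q*(-20 + J + J²))
Z(t) = 2*t/(11 + t) (Z(t) = (2*t)/(11 + t) = 2*t/(11 + t))
U(r) = 34 + 3*r + 3*r² (U(r) = 94 + 3*(-20 + r + r²) = 94 + (-60 + 3*r + 3*r²) = 34 + 3*r + 3*r²)
-32516 - U(Z(6)) = -32516 - (34 + 3*(2*6/(11 + 6)) + 3*(2*6/(11 + 6))²) = -32516 - (34 + 3*(2*6/17) + 3*(2*6/17)²) = -32516 - (34 + 3*(2*6*(1/17)) + 3*(2*6*(1/17))²) = -32516 - (34 + 3*(12/17) + 3*(12/17)²) = -32516 - (34 + 36/17 + 3*(144/289)) = -32516 - (34 + 36/17 + 432/289) = -32516 - 1*10870/289 = -32516 - 10870/289 = -9407994/289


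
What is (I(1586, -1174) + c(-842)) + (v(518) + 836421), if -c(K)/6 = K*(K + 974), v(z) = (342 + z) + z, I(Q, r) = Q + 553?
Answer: 1506802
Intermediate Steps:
I(Q, r) = 553 + Q
v(z) = 342 + 2*z
c(K) = -6*K*(974 + K) (c(K) = -6*K*(K + 974) = -6*K*(974 + K))
(I(1586, -1174) + c(-842)) + (v(518) + 836421) = ((553 + 1586) - 6*(-842)*(974 - 842)) + ((342 + 2*518) + 836421) = (2139 - 6*(-842)*132) + ((342 + 1036) + 836421) = (2139 + 666864) + (1378 + 836421) = 669003 + 837799 = 1506802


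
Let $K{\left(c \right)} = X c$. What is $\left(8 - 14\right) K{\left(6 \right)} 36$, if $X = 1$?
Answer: $-1296$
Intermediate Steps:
$K{\left(c \right)} = c$ ($K{\left(c \right)} = 1 c = c$)
$\left(8 - 14\right) K{\left(6 \right)} 36 = \left(8 - 14\right) 6 \cdot 36 = \left(-6\right) 6 \cdot 36 = \left(-36\right) 36 = -1296$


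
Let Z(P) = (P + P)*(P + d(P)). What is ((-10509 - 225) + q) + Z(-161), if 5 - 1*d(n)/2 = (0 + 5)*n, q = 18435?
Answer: -462097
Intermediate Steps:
d(n) = 10 - 10*n (d(n) = 10 - 2*(0 + 5)*n = 10 - 10*n)
Z(P) = 2*P*(10 - 9*P) (Z(P) = (P + P)*(P + (10 - 10*P)) = (2*P)*(10 - 9*P) = 2*P*(10 - 9*P))
((-10509 - 225) + q) + Z(-161) = ((-10509 - 225) + 18435) + 2*(-161)*(10 - 9*(-161)) = (-10734 + 18435) + 2*(-161)*(10 + 1449) = 7701 + 2*(-161)*1459 = 7701 - 469798 = -462097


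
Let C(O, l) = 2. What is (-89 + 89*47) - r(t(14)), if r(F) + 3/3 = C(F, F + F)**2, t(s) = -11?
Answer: 4091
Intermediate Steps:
r(F) = 3 (r(F) = -1 + 2**2 = -1 + 4 = 3)
(-89 + 89*47) - r(t(14)) = (-89 + 89*47) - 1*3 = (-89 + 4183) - 3 = 4094 - 3 = 4091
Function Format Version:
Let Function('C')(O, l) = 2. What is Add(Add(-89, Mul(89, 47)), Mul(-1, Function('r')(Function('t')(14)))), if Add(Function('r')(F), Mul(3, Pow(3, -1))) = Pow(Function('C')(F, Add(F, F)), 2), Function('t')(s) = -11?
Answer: 4091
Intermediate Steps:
Function('r')(F) = 3 (Function('r')(F) = Add(-1, Pow(2, 2)) = Add(-1, 4) = 3)
Add(Add(-89, Mul(89, 47)), Mul(-1, Function('r')(Function('t')(14)))) = Add(Add(-89, Mul(89, 47)), Mul(-1, 3)) = Add(Add(-89, 4183), -3) = Add(4094, -3) = 4091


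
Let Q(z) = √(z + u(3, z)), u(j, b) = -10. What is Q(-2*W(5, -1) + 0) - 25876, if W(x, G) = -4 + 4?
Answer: -25876 + I*√10 ≈ -25876.0 + 3.1623*I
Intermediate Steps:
W(x, G) = 0
Q(z) = √(-10 + z) (Q(z) = √(z - 10) = √(-10 + z))
Q(-2*W(5, -1) + 0) - 25876 = √(-10 + (-2*0 + 0)) - 25876 = √(-10 + (0 + 0)) - 25876 = √(-10 + 0) - 25876 = √(-10) - 25876 = I*√10 - 25876 = -25876 + I*√10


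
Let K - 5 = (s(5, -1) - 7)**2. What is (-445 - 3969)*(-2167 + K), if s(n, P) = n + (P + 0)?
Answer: 9503342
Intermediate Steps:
s(n, P) = P + n (s(n, P) = n + P = P + n)
K = 14 (K = 5 + ((-1 + 5) - 7)**2 = 5 + (4 - 7)**2 = 5 + (-3)**2 = 5 + 9 = 14)
(-445 - 3969)*(-2167 + K) = (-445 - 3969)*(-2167 + 14) = -4414*(-2153) = 9503342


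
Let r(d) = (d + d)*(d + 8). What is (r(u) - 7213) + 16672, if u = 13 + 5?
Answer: 10395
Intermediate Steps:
u = 18
r(d) = 2*d*(8 + d) (r(d) = (2*d)*(8 + d) = 2*d*(8 + d))
(r(u) - 7213) + 16672 = (2*18*(8 + 18) - 7213) + 16672 = (2*18*26 - 7213) + 16672 = (936 - 7213) + 16672 = -6277 + 16672 = 10395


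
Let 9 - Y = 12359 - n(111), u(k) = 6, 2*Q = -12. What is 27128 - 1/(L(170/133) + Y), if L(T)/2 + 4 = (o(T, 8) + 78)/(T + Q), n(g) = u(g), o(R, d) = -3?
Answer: 105487309698/3888503 ≈ 27128.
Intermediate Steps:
Q = -6 (Q = (½)*(-12) = -6)
n(g) = 6
Y = -12344 (Y = 9 - (12359 - 1*6) = 9 - (12359 - 6) = 9 - 1*12353 = 9 - 12353 = -12344)
L(T) = -8 + 150/(-6 + T) (L(T) = -8 + 2*((-3 + 78)/(T - 6)) = -8 + 2*(75/(-6 + T)) = -8 + 150/(-6 + T))
27128 - 1/(L(170/133) + Y) = 27128 - 1/(2*(99 - 680/133)/(-6 + 170/133) - 12344) = 27128 - 1/(2*(99 - 680/133)/(-6 + 170*(1/133)) - 12344) = 27128 - 1/(2*(99 - 4*170/133)/(-6 + 170/133) - 12344) = 27128 - 1/(2*(99 - 680/133)/(-628/133) - 12344) = 27128 - 1/(2*(-133/628)*(12487/133) - 12344) = 27128 - 1/(-12487/314 - 12344) = 27128 - 1/(-3888503/314) = 27128 - 1*(-314/3888503) = 27128 + 314/3888503 = 105487309698/3888503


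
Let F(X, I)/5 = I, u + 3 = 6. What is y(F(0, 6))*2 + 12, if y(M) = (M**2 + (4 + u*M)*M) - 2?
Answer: 7448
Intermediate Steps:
u = 3 (u = -3 + 6 = 3)
F(X, I) = 5*I
y(M) = -2 + M**2 + M*(4 + 3*M) (y(M) = (M**2 + (4 + 3*M)*M) - 2 = (M**2 + M*(4 + 3*M)) - 2 = -2 + M**2 + M*(4 + 3*M))
y(F(0, 6))*2 + 12 = (-2 + 4*(5*6) + 4*(5*6)**2)*2 + 12 = (-2 + 4*30 + 4*30**2)*2 + 12 = (-2 + 120 + 4*900)*2 + 12 = (-2 + 120 + 3600)*2 + 12 = 3718*2 + 12 = 7436 + 12 = 7448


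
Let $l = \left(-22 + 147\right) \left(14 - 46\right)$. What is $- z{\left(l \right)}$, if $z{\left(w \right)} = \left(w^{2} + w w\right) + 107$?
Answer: $-32000107$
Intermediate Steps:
$l = -4000$ ($l = 125 \left(-32\right) = -4000$)
$z{\left(w \right)} = 107 + 2 w^{2}$ ($z{\left(w \right)} = \left(w^{2} + w^{2}\right) + 107 = 2 w^{2} + 107 = 107 + 2 w^{2}$)
$- z{\left(l \right)} = - (107 + 2 \left(-4000\right)^{2}) = - (107 + 2 \cdot 16000000) = - (107 + 32000000) = \left(-1\right) 32000107 = -32000107$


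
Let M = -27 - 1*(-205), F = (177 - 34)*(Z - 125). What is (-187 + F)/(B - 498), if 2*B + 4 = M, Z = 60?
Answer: 9482/411 ≈ 23.071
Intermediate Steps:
F = -9295 (F = (177 - 34)*(60 - 125) = 143*(-65) = -9295)
M = 178 (M = -27 + 205 = 178)
B = 87 (B = -2 + (1/2)*178 = -2 + 89 = 87)
(-187 + F)/(B - 498) = (-187 - 9295)/(87 - 498) = -9482/(-411) = -9482*(-1/411) = 9482/411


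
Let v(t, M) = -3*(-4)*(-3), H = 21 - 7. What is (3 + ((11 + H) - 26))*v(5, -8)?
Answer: -72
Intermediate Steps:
H = 14
v(t, M) = -36 (v(t, M) = 12*(-3) = -36)
(3 + ((11 + H) - 26))*v(5, -8) = (3 + ((11 + 14) - 26))*(-36) = (3 + (25 - 26))*(-36) = (3 - 1)*(-36) = 2*(-36) = -72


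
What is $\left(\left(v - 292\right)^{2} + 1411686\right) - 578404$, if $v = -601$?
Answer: $1630731$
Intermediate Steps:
$\left(\left(v - 292\right)^{2} + 1411686\right) - 578404 = \left(\left(-601 - 292\right)^{2} + 1411686\right) - 578404 = \left(\left(-893\right)^{2} + 1411686\right) - 578404 = \left(797449 + 1411686\right) - 578404 = 2209135 - 578404 = 1630731$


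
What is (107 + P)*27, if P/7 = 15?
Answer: 5724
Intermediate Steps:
P = 105 (P = 7*15 = 105)
(107 + P)*27 = (107 + 105)*27 = 212*27 = 5724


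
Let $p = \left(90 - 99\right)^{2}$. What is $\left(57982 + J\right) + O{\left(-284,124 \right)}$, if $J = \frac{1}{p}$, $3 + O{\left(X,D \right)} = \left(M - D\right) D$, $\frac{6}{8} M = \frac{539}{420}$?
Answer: $\frac{17340152}{405} \approx 42815.0$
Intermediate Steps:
$p = 81$ ($p = \left(-9\right)^{2} = 81$)
$M = \frac{77}{45}$ ($M = \frac{4 \cdot \frac{539}{420}}{3} = \frac{4 \cdot 539 \cdot \frac{1}{420}}{3} = \frac{4}{3} \cdot \frac{77}{60} = \frac{77}{45} \approx 1.7111$)
$O{\left(X,D \right)} = -3 + D \left(\frac{77}{45} - D\right)$ ($O{\left(X,D \right)} = -3 + \left(\frac{77}{45} - D\right) D = -3 + D \left(\frac{77}{45} - D\right)$)
$J = \frac{1}{81} \approx 0.012346$
$\left(57982 + J\right) + O{\left(-284,124 \right)} = \left(57982 + \frac{1}{81}\right) - \frac{682507}{45} = \frac{4696543}{81} - \frac{682507}{45} = \frac{17340152}{405}$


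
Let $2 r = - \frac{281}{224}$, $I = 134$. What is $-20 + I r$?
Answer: $- \frac{23307}{224} \approx -104.05$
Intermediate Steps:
$r = - \frac{281}{448}$ ($r = \frac{\left(-281\right) \frac{1}{224}}{2} = \frac{1}{2} \left(- \frac{281}{224}\right) = - \frac{281}{448} \approx -0.62723$)
$-20 + I r = -20 + 134 \left(- \frac{281}{448}\right) = -20 - \frac{18827}{224} = - \frac{23307}{224}$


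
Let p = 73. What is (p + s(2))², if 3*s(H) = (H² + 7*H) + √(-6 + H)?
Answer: 56165/9 + 316*I/3 ≈ 6240.6 + 105.33*I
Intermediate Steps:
s(H) = H²/3 + √(-6 + H)/3 + 7*H/3 (s(H) = ((H² + 7*H) + √(-6 + H))/3 = (H² + √(-6 + H) + 7*H)/3 = H²/3 + √(-6 + H)/3 + 7*H/3)
(p + s(2))² = (73 + ((⅓)*2² + √(-6 + 2)/3 + (7/3)*2))² = (73 + ((⅓)*4 + √(-4)/3 + 14/3))² = (73 + (4/3 + (2*I)/3 + 14/3))² = (73 + (4/3 + 2*I/3 + 14/3))² = (73 + (6 + 2*I/3))² = (79 + 2*I/3)²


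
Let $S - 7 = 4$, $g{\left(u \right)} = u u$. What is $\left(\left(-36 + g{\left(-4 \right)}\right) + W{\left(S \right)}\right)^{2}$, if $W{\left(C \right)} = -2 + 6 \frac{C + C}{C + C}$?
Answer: $256$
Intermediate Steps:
$g{\left(u \right)} = u^{2}$
$S = 11$ ($S = 7 + 4 = 11$)
$W{\left(C \right)} = 4$ ($W{\left(C \right)} = -2 + 6 \frac{2 C}{2 C} = -2 + 6 \cdot 2 C \frac{1}{2 C} = -2 + 6 \cdot 1 = -2 + 6 = 4$)
$\left(\left(-36 + g{\left(-4 \right)}\right) + W{\left(S \right)}\right)^{2} = \left(\left(-36 + \left(-4\right)^{2}\right) + 4\right)^{2} = \left(\left(-36 + 16\right) + 4\right)^{2} = \left(-20 + 4\right)^{2} = \left(-16\right)^{2} = 256$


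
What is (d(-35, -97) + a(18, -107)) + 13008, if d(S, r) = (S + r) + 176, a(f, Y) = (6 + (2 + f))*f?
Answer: 13520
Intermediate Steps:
a(f, Y) = f*(8 + f) (a(f, Y) = (8 + f)*f = f*(8 + f))
d(S, r) = 176 + S + r
(d(-35, -97) + a(18, -107)) + 13008 = ((176 - 35 - 97) + 18*(8 + 18)) + 13008 = (44 + 18*26) + 13008 = (44 + 468) + 13008 = 512 + 13008 = 13520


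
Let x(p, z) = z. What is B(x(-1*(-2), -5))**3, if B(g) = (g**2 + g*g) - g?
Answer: 166375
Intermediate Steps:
B(g) = -g + 2*g**2 (B(g) = (g**2 + g**2) - g = 2*g**2 - g = -g + 2*g**2)
B(x(-1*(-2), -5))**3 = (-5*(-1 + 2*(-5)))**3 = (-5*(-1 - 10))**3 = (-5*(-11))**3 = 55**3 = 166375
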